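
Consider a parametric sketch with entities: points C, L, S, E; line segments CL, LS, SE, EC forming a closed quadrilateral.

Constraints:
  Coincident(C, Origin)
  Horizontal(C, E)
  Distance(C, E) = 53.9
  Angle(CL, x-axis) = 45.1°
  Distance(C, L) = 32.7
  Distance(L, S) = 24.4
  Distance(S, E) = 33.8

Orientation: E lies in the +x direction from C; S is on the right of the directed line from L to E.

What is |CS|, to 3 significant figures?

20.1

C is at the origin; C and E share the same y with |CE| = 53.9 and E in +x, so E = (53.9, 0). CL runs at 45.1° with |CL| = 32.7, so L = (23.1, 23.2). S is determined by |LS| = 24.4 and |SE| = 33.8 together: it lies at the intersection of circle(L, 24.4) and circle(E, 33.8). With |LE| = 38.6, the foot of the radical line on LE is 12.2 from L and the perpendicular offset is √(24.4² − 12.2²) = 21.1. Taking the right-of-LE solution: S = (20.1, -1.06).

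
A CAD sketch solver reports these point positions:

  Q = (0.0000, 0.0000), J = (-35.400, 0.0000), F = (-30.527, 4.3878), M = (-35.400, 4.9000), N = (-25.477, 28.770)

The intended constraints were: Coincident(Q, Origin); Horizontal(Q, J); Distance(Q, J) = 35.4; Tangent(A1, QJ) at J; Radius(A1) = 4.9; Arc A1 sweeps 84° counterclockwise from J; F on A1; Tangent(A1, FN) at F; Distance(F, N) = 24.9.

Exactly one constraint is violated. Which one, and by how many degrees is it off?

Tangent(A1, FN) at F — off by 5.70°.

Q = (0.00, 0.00) ✓; Q.y = 0.00, J.y = 0.00 ✓; |QJ| = 35.40 ✓; ∠(MJ, JQ) = 90.00° ✓; |MJ| = 4.900 ✓; bearing(M→F) − bearing(M→J) = 84.00° ✓; |MF| = 4.900 ✓; ∠(MF, FN) = 95.70° ✗; |FN| = 24.90 ✓.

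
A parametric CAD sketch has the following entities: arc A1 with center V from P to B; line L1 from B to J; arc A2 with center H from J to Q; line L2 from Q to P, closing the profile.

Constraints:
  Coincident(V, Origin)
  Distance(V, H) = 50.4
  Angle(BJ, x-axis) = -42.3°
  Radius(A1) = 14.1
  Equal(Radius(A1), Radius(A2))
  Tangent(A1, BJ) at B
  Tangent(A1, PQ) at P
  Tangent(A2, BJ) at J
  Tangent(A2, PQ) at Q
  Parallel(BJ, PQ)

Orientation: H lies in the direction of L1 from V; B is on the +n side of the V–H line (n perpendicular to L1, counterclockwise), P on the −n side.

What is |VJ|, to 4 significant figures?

52.34

Tangency of A1 to both parallel lines with radius 14.1 puts B and P at V ± 14.1·n: B = (9.489, 10.43), P = (-9.489, -10.43). Equal radii place J and Q the same way about H: J = H + 14.1·n = (46.77, -23.49), Q = H − 14.1·n = (27.79, -44.35). Then |VJ| = |J − V| = 52.34.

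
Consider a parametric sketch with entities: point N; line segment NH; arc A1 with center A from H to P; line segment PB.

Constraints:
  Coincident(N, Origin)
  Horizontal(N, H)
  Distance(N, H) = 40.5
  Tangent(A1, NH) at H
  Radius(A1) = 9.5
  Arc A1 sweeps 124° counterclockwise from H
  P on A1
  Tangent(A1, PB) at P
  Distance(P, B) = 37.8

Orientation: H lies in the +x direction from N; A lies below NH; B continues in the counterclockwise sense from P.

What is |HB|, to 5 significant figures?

48.018

N is at the origin; N and H share the same y with |NH| = 40.5 and H on the +x side, so H = (40.500, 0.0000). The tangent condition forces AH to be normal to NH, so A = H + (0, -9.5) = (40.500, -9.5000). On A1, H sits at bearing 90° from A; a 124° counterclockwise sweep puts P at bearing 214°, so P = A + 9.5·(cos 214°, sin 214°) = (32.624, -14.812). The tangent condition forces AP to be normal to PB, so PB runs along (−sin 214°, cos 214°); with |PB| = 37.8, B = (53.762, -46.150). Then |HB| = |B − H| = 48.018.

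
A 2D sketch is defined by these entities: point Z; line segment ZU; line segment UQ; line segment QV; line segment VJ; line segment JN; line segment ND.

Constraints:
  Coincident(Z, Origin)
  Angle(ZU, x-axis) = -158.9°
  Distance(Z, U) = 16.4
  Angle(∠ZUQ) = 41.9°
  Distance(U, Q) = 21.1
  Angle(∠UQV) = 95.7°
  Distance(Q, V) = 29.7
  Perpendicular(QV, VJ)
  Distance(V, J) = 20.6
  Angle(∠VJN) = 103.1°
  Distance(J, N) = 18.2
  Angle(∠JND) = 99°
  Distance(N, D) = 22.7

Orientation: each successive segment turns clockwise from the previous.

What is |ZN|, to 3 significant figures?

14.9

The perpendicularity gives VJ at right angles to QV, so VJ runs at -111°; with |VJ| = 20.6, J = (14.5, -17.1). ∠VJN = 103.1° gives JN at 172° from the x-axis; with |JN| = 18.2, N = (-3.55, -14.5). Then |ZN| = |N − Z| = 14.9.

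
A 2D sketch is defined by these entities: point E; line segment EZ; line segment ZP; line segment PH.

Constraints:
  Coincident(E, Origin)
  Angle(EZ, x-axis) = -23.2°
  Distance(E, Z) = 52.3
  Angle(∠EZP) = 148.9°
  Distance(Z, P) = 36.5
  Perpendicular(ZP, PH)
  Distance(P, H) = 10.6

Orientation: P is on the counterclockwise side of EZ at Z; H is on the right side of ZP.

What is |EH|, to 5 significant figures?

89.564

∠EZP = 148.9°, so ZP runs at -23.2° + (180° − 148.9°) = 7.9000° from the x-axis; with |ZP| = 36.5, P = Z + 36.5·(cos 7.9000°, sin 7.9000°) = (84.224, -15.586). ZP ⟂ PH; with |PH| = 10.6 on the right of ZP, H = P + 10.6·(0.13744, -0.99051) = (85.681, -26.086). Then |EH| = |H − E| = 89.564.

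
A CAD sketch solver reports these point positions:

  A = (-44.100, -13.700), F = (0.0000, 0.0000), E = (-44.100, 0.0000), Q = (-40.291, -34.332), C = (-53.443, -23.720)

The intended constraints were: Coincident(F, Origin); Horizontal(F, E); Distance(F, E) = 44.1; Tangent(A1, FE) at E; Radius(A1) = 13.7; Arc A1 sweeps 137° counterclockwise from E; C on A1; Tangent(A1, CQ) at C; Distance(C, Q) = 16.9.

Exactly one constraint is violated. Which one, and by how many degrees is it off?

Tangent(A1, CQ) at C — off by 4.10°.

F = (0.00, 0.00) ✓; F.y = 0.00, E.y = 0.00 ✓; |FE| = 44.10 ✓; ∠(AE, EF) = 90.00° ✓; |AE| = 13.70 ✓; bearing(A→C) − bearing(A→E) = 137.0° ✓; |AC| = 13.70 ✓; ∠(AC, CQ) = 85.90° ✗; |CQ| = 16.90 ✓.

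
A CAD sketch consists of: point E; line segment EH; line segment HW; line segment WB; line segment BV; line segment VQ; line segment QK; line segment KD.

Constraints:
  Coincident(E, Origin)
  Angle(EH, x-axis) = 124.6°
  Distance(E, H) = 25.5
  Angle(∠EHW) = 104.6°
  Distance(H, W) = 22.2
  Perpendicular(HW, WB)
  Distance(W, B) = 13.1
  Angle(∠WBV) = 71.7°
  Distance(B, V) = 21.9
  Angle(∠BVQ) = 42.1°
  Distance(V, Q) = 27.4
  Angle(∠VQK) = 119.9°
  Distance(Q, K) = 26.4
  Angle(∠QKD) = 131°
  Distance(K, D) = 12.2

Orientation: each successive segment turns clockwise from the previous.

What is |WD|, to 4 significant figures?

35.10

E is at the origin; EH runs at 124.6° with length 25.5, so H = (-14.48, 20.99). ∠EHW = 104.6° gives HW at 49.20° from the x-axis; with |HW| = 22.2, W = (0.02592, 37.80). The perpendicularity gives WB at right angles to HW, so WB runs at -40.80°; with |WB| = 13.1, B = (9.943, 29.24). ∠WBV = 71.7° gives BV at -149.1° from the x-axis; with |BV| = 21.9, V = (-8.849, 17.99). ∠BVQ = 42.1° gives VQ at 73.00° from the x-axis; with |VQ| = 27.4, Q = (-0.8381, 44.19). ∠VQK = 119.9° gives QK at 12.90° from the x-axis; with |QK| = 26.4, K = (24.90, 50.09). ∠QKD = 131.0° gives KD at -36.10° from the x-axis; with |KD| = 12.2, D = (34.75, 42.90). Then |WD| = |D − W| = 35.10.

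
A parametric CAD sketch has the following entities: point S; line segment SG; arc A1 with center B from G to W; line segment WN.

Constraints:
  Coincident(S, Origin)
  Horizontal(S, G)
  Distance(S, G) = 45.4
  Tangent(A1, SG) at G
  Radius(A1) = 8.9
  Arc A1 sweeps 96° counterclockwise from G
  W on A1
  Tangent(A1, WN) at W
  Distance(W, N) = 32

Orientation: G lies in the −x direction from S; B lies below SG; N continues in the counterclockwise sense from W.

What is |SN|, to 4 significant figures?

65.78

On A1, G sits at bearing 90° from B; a 96° counterclockwise sweep puts W at bearing 186°, so W = B + 8.9·(cos 186°, sin 186°) = (-54.25, -9.830). Tangency of A1 to WN means the radius BW is perpendicular to WN, so WN runs along (−sin 186°, cos 186°); with |WN| = 32.0, N = (-50.91, -41.66). Then |SN| = |N − S| = 65.78.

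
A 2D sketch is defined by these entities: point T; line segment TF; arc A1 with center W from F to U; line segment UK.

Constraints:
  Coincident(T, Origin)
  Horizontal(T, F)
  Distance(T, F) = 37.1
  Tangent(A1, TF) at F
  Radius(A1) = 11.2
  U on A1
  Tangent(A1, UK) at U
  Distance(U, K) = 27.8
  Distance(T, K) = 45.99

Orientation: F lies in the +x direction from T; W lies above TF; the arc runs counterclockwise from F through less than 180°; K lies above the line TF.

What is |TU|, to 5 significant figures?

48.853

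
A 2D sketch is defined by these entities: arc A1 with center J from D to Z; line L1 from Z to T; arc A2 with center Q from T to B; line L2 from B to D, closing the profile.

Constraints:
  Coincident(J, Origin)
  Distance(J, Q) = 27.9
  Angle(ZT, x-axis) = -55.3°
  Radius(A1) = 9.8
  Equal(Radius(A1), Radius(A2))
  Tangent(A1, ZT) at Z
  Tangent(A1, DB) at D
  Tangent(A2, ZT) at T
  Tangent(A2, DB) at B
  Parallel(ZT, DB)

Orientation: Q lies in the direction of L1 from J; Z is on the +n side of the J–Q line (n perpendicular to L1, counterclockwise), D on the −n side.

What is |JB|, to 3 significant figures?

29.6

Tangency of A1 to both parallel lines with radius 9.8 puts Z and D at J ± 9.8·n: Z = (8.06, 5.58), D = (-8.06, -5.58). Equal radii place T and B the same way about Q: T = Q + 9.8·n = (23.9, -17.4), B = Q − 9.8·n = (7.83, -28.5). Then |JB| = |B − J| = 29.6.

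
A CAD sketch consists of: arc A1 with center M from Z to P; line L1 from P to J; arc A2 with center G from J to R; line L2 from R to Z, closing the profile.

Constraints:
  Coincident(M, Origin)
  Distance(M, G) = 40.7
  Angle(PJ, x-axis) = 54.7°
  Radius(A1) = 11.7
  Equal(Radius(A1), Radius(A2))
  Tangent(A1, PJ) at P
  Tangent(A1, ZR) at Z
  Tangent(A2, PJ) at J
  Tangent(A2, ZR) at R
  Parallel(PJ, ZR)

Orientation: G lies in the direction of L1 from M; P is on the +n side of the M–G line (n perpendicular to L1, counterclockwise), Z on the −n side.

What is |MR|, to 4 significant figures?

42.35

Tangency of A1 to both parallel lines with radius 11.7 puts P and Z at M ± 11.7·n: P = (-9.549, 6.761), Z = (9.549, -6.761). Equal radii place J and R the same way about G: J = G + 11.7·n = (13.97, 39.98), R = G − 11.7·n = (33.07, 26.46). Then |MR| = |R − M| = 42.35.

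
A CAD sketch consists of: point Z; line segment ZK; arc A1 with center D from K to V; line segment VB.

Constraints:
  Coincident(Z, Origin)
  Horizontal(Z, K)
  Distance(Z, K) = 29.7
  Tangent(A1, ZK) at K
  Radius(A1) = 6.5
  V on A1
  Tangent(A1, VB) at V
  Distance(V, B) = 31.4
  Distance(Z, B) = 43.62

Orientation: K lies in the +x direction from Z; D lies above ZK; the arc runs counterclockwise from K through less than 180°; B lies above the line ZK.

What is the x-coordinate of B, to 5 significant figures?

22.046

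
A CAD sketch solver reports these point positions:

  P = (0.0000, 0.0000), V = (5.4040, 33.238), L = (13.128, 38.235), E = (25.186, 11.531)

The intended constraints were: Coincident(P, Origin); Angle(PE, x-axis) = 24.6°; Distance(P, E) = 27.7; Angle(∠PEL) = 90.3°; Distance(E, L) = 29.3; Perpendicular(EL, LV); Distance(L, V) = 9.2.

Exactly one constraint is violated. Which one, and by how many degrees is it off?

Perpendicular(EL, LV) — off by 8.60°.

P = (0.00, 0.00) ✓; PE at 24.60° ✓; |PE| = 27.70 ✓; ∠PEL = 90.30° ✓; |EL| = 29.30 ✓; ∠(EL, LV) = 98.60° ✗; |LV| = 9.199 ✓.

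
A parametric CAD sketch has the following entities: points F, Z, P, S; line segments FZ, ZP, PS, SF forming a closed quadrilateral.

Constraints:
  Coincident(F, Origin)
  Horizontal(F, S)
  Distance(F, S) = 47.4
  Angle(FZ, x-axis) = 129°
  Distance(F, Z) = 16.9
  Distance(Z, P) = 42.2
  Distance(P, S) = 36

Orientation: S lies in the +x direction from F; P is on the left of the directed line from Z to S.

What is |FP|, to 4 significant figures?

41.19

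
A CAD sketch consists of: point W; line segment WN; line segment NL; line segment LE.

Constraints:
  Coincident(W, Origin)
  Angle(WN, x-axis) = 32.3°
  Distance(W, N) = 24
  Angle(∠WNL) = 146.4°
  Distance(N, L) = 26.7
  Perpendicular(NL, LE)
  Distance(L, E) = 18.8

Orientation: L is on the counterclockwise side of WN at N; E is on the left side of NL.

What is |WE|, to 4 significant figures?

47.02

W is at the origin; WN runs at 32.3° with length 24.0, so N = 24.0·(cos 32.3°, sin 32.3°) = (20.29, 12.82). ∠WNL = 146.4°, so NL runs at 32.3° + (180° − 146.4°) = 65.90° from the x-axis; with |NL| = 26.7, L = N + 26.7·(cos 65.90°, sin 65.90°) = (31.19, 37.20). The perpendicularity gives LE at right angles to NL; with |LE| = 18.8 on the left of NL, E = L + 18.8·(-0.9128, 0.4083) = (14.03, 44.87). Then |WE| = |E − W| = 47.02.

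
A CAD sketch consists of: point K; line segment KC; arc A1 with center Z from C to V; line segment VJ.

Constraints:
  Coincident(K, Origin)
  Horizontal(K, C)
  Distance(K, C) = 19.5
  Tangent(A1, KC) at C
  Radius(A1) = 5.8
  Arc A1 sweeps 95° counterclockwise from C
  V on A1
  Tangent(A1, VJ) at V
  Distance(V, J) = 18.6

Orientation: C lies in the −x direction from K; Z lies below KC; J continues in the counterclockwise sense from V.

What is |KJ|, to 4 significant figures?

34.30

K is at the origin; K and C share the same y with |KC| = 19.5 and C on the −x side, so C = (-19.50, 0.000). The tangent condition forces ZC to be normal to KC, so Z = C + (0, -5.8) = (-19.50, -5.800). On A1, C sits at bearing 90° from Z; a 95° counterclockwise sweep puts V at bearing 185°, so V = Z + 5.8·(cos 185°, sin 185°) = (-25.28, -6.306). Tangency of A1 to VJ means the radius ZV is perpendicular to VJ, so VJ runs along (−sin 185°, cos 185°); with |VJ| = 18.6, J = (-23.66, -24.83). Then |KJ| = |J − K| = 34.30.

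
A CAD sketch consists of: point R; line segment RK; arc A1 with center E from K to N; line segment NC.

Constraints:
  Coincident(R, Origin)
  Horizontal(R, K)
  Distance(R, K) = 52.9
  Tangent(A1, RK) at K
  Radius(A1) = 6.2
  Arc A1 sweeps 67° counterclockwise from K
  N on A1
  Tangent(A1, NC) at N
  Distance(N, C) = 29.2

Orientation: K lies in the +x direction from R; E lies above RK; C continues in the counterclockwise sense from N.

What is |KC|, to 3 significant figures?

35.1

R is at the origin; R and K share the same y with |RK| = 52.9 and K on the +x side, so K = (52.9, 0.00). A1 meets RK tangentially, so EK is at right angles to RK, so E = K + (0, 6.2) = (52.9, 6.20). On A1, K sits at bearing -90° from E; a 67° counterclockwise sweep puts N at bearing -23°, so N = E + 6.2·(cos -23°, sin -23°) = (58.6, 3.78). A1 meets NC tangentially, so EN is at right angles to NC, so NC runs along (−sin -23°, cos -23°); with |NC| = 29.2, C = (70.0, 30.7). Then |KC| = |C − K| = 35.1.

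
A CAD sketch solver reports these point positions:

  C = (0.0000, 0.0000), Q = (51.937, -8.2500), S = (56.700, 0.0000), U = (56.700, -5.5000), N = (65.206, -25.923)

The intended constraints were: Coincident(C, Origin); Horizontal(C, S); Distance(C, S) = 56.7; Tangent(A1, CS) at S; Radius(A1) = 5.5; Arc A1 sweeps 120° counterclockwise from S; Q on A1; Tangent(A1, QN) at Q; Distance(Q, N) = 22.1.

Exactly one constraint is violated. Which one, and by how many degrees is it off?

Tangent(A1, QN) at Q — off by 6.90°.

C = (0.00, 0.00) ✓; C.y = 0.00, S.y = 0.00 ✓; |CS| = 56.70 ✓; ∠(US, SC) = 90.00° ✓; |US| = 5.500 ✓; bearing(U→Q) − bearing(U→S) = 120.0° ✓; |UQ| = 5.500 ✓; ∠(UQ, QN) = 83.10° ✗; |QN| = 22.10 ✓.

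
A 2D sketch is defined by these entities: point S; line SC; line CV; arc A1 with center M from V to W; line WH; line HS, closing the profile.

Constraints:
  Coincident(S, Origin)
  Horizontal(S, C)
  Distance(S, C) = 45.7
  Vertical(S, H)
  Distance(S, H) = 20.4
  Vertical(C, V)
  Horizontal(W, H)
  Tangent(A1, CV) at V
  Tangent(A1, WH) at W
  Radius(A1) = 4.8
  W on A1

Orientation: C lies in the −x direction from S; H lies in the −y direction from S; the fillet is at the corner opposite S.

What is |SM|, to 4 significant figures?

43.77

S is at the origin; SC is horizontal with |SC| = 45.7 and C on the −x side, so C = (-45.70, 0.000). SH is vertical with |SH| = 20.4 and H on the −y side, so H = (0.000, -20.40). The virtual corner opposite S is at (-45.70, -20.40). The tangent condition forces MV to be normal to CV and tangency of A1 to WH means the radius MW is perpendicular to WH, with radius 4.8, so the center M sits 4.8 in from both sides at M = (-40.90, -15.60). Then |SM| = |M − S| = 43.77.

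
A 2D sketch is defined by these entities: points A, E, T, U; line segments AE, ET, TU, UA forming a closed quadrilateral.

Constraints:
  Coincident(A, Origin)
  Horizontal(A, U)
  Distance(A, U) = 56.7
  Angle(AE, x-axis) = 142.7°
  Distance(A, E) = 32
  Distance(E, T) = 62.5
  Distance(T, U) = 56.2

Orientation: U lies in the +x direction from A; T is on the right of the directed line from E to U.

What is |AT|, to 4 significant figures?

33.47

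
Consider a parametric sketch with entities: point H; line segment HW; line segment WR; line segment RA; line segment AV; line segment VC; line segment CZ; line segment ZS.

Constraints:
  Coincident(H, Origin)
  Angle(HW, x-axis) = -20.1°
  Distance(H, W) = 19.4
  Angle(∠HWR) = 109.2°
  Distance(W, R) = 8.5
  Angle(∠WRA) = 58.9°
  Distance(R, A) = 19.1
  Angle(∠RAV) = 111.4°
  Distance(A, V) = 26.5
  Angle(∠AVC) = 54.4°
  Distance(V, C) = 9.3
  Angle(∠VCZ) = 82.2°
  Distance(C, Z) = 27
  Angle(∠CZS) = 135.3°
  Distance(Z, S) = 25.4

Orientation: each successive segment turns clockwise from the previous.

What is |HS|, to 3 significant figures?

33.8

H is at the origin; HW runs at -20.1° with length 19.4, so W = (18.2, -6.67). ∠HWR = 109.2° gives WR at -90.9° from the x-axis; with |WR| = 8.5, R = (18.1, -15.2). ∠WRA = 58.9° gives RA at 148° from the x-axis; with |RA| = 19.1, A = (1.89, -5.04). ∠RAV = 111.4° gives AV at 79.4° from the x-axis; with |AV| = 26.5, V = (6.76, 21.0). ∠AVC = 54.4° gives VC at -46.2° from the x-axis; with |VC| = 9.3, C = (13.2, 14.3). ∠VCZ = 82.2° gives CZ at -144° from the x-axis; with |CZ| = 27.0, Z = (-8.64, -1.58). ∠CZS = 135.3° gives ZS at 171° from the x-axis; with |ZS| = 25.4, S = (-33.8, 2.26). Then |HS| = |S − H| = 33.8.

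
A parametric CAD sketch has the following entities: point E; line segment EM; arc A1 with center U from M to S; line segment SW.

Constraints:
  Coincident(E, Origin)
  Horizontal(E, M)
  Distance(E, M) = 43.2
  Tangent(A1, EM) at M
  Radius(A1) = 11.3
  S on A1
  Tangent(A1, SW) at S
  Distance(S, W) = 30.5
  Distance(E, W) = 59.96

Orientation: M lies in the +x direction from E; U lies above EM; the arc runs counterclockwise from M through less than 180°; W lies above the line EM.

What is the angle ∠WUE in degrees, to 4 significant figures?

100.8°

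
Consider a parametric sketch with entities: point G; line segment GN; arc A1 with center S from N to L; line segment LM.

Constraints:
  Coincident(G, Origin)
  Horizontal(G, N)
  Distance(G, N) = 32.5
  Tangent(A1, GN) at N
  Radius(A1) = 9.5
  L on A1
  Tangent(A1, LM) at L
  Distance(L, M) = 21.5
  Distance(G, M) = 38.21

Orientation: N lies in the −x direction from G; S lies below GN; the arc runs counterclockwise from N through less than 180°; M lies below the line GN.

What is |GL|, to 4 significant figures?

42.18

G is at the origin; G and N share the same y with |GN| = 32.5 and N on the −x side, so N = (-32.50, 0.000). Tangency of A1 to GN means the radius SN is perpendicular to GN, so S = N + (0, -9.5) = (-32.50, -9.500). Since SL ⟂ LM (tangency), |SM| = √(9.5² + 21.5²) = 23.51 regardless of where L sits on A1. So M lies on both circle(G, 38.21) and circle(S, 23.51); the below-GN intersection is M = (-22.59, -30.82). L is the foot of the tangent from M: L = (-38.76, -16.64).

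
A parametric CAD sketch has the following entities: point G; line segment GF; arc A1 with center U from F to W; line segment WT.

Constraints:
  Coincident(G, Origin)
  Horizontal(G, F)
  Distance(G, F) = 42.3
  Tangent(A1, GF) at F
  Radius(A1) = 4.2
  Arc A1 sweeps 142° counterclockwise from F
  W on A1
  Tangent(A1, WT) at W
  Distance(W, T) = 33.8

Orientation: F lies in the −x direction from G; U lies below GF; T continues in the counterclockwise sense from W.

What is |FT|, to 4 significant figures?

37.15

G is at the origin; G and F share the same y with |GF| = 42.3 and F on the −x side, so F = (-42.30, 0.000). Tangency of A1 to GF means the radius UF is perpendicular to GF, so U = F + (0, -4.2) = (-42.30, -4.200). On A1, F sits at bearing 90° from U; a 142° counterclockwise sweep puts W at bearing 232°, so W = U + 4.2·(cos 232°, sin 232°) = (-44.89, -7.510). Since A1 is tangent to WT there, UW ⟂ WT, so WT runs along (−sin 232°, cos 232°); with |WT| = 33.8, T = (-18.25, -28.32). Then |FT| = |T − F| = 37.15.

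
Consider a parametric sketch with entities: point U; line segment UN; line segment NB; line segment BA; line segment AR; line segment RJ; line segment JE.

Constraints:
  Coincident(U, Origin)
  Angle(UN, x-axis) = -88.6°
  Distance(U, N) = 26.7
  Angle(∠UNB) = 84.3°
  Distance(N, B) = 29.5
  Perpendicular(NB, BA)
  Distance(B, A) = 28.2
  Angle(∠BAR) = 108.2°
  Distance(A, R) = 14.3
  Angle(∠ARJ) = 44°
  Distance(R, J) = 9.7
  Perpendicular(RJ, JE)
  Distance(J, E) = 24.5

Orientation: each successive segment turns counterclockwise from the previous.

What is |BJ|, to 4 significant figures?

25.73

U is at the origin; UN runs at -88.6° with length 26.7, so N = (0.6523, -26.69). ∠UNB = 84.3° gives NB at 7.100° from the x-axis; with |NB| = 29.5, B = (29.93, -23.05). NB ⟂ BA, so BA runs at 97.10°; with |BA| = 28.2, A = (26.44, 4.938). ∠BAR = 108.2° gives AR at 168.9° from the x-axis; with |AR| = 14.3, R = (12.41, 7.691). ∠ARJ = 44.0° gives RJ at -55.10° from the x-axis; with |RJ| = 9.7, J = (17.96, -0.2644). Then |BJ| = |J − B| = 25.73.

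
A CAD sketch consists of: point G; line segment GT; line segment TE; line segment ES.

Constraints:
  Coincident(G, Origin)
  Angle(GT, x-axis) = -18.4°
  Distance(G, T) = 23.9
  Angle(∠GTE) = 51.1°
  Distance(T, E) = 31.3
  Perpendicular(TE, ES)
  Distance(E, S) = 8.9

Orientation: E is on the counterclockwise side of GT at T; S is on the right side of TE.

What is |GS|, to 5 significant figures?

31.964

G is at the origin; GT runs at -18.4° with length 23.9, so T = 23.9·(cos -18.4°, sin -18.4°) = (22.678, -7.5440). ∠GTE = 51.1°, so TE runs at -18.4° + (180° − 51.1°) = 110.50° from the x-axis; with |TE| = 31.3, E = T + 31.3·(cos 110.50°, sin 110.50°) = (11.717, 21.774). The perpendicularity gives ES at right angles to TE; with |ES| = 8.9 on the right of TE, S = E + 8.9·(0.93667, 0.35021) = (20.053, 24.891). Then |GS| = |S − G| = 31.964.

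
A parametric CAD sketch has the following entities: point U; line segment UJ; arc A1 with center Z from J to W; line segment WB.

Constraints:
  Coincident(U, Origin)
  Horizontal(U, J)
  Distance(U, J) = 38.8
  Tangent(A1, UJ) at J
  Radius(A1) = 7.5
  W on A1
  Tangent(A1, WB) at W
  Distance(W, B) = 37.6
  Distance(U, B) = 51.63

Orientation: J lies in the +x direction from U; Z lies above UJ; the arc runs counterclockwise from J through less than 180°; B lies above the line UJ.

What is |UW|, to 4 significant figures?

46.70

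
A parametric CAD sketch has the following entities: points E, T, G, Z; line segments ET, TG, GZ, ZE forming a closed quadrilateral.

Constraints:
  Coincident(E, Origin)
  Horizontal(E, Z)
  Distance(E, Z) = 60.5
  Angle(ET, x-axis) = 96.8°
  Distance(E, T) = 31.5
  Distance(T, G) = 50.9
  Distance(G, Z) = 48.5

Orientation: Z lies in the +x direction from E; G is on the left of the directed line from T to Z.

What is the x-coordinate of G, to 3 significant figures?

45.0

E is at the origin; E and Z share the same y with |EZ| = 60.5 and Z in +x, so Z = (60.5, 0). ET runs at 96.8° with |ET| = 31.5, so T = (-3.73, 31.3). G is determined by |TG| = 50.9 and |GZ| = 48.5 together: it lies at the intersection of circle(T, 50.9) and circle(Z, 48.5). With |TZ| = 71.4, the foot of the radical line on TZ is 37.4 from T and the perpendicular offset is √(50.9² − 37.4²) = 34.5. Taking the left-of-TZ solution: G = (45.0, 46.0).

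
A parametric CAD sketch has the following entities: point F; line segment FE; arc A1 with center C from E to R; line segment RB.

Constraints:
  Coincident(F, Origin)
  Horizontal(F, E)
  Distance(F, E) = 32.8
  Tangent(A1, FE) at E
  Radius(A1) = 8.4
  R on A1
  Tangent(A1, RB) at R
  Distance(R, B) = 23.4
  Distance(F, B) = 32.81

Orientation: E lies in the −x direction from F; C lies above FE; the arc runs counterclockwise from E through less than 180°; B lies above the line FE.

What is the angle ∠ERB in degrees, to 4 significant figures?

144.4°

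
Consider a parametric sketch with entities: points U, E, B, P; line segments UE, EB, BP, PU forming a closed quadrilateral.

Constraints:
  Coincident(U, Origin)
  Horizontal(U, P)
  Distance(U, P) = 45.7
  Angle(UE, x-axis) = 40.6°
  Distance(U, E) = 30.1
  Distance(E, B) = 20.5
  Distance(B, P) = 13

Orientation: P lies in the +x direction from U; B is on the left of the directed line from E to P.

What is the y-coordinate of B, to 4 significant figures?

12.49

U is at the origin; U and P share the same y with |UP| = 45.7 and P in +x, so P = (45.7, 0). UE runs at 40.6° with |UE| = 30.1, so E = (22.85, 19.59). B is determined by |EB| = 20.5 and |BP| = 13.0 together: it lies at the intersection of circle(E, 20.5) and circle(P, 13.0). With |EP| = 30.09, the foot of the radical line on EP is 19.22 from E and the perpendicular offset is √(20.5² − 19.22²) = 7.127. Taking the left-of-EP solution: B = (42.08, 12.49).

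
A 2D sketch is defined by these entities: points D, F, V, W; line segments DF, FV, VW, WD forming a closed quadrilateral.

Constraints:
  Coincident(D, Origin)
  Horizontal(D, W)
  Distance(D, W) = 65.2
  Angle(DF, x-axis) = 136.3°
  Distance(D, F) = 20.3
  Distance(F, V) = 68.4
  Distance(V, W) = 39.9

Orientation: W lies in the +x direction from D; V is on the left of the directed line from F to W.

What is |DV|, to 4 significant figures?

61.94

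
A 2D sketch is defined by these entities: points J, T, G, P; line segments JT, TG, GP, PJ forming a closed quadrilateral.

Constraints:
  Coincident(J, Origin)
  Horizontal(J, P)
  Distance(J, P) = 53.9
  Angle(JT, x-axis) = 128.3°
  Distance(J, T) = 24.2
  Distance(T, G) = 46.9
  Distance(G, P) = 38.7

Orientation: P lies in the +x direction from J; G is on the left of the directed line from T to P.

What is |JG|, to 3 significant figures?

43.2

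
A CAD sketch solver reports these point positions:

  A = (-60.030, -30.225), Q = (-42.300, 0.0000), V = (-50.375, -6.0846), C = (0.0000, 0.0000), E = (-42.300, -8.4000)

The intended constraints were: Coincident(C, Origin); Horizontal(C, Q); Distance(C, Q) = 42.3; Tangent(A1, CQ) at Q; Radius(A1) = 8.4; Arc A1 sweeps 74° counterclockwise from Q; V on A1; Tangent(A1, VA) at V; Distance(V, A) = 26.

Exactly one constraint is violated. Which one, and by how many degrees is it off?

Tangent(A1, VA) at V — off by 5.80°.

C = (0.00, 0.00) ✓; C.y = 0.00, Q.y = 0.00 ✓; |CQ| = 42.30 ✓; ∠(EQ, QC) = 90.00° ✓; |EQ| = 8.400 ✓; bearing(E→V) − bearing(E→Q) = 74.00° ✓; |EV| = 8.400 ✓; ∠(EV, VA) = 95.80° ✗; |VA| = 26.00 ✓.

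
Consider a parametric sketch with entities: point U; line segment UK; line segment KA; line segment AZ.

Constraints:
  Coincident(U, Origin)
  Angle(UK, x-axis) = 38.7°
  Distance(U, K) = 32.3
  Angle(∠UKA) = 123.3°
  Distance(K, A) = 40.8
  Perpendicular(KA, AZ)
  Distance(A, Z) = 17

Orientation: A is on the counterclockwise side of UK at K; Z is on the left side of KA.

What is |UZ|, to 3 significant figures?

59.4

U is at the origin; UK runs at 38.7° with length 32.3, so K = 32.3·(cos 38.7°, sin 38.7°) = (25.2, 20.2). ∠UKA = 123.3°, so KA runs at 38.7° + (180° − 123.3°) = 95.4° from the x-axis; with |KA| = 40.8, A = K + 40.8·(cos 95.4°, sin 95.4°) = (21.4, 60.8). KA ⟂ AZ; with |AZ| = 17.0 on the left of KA, Z = A + 17.0·(-0.996, -0.0941) = (4.44, 59.2). Then |UZ| = |Z − U| = 59.4.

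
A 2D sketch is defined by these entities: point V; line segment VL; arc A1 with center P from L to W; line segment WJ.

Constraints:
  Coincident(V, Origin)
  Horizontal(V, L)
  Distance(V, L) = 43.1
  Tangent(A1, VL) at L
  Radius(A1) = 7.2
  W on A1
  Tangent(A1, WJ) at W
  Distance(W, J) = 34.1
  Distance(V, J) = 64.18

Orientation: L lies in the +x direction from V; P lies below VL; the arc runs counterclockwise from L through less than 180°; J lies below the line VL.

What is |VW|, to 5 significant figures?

37.708

V is at the origin; VL is horizontal with |VL| = 43.1 and L on the +x side, so L = (43.100, 0.0000). The tangent condition forces PL to be normal to VL, so P = L + (0, -7.2) = (43.100, -7.2000). Since PW ⟂ WJ (tangency), |PJ| = √(7.2² + 34.1²) = 34.852 regardless of where W sits on A1. So J lies on both circle(V, 64.18) and circle(P, 34.852); the below-VL intersection is J = (48.902, -41.566). W is the foot of the tangent from J: W = (36.401, -9.8394).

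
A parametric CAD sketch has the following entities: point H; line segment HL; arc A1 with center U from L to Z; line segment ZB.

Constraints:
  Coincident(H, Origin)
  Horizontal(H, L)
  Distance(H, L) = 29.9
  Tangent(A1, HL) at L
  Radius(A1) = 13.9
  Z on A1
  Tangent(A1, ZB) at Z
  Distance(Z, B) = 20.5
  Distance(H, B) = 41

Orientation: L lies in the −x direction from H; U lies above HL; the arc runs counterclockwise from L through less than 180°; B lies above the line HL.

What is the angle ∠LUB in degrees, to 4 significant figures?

154.4°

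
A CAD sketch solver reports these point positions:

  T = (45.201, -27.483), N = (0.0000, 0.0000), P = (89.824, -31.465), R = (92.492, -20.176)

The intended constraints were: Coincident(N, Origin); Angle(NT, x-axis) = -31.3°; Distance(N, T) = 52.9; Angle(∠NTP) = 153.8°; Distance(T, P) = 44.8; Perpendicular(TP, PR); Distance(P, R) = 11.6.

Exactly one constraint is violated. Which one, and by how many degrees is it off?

Perpendicular(TP, PR) — off by 8.20°.

N = (0.00, 0.00) ✓; NT at -31.30° ✓; |NT| = 52.90 ✓; ∠NTP = 153.8° ✓; |TP| = 44.80 ✓; ∠(TP, PR) = 81.80° ✗; |PR| = 11.60 ✓.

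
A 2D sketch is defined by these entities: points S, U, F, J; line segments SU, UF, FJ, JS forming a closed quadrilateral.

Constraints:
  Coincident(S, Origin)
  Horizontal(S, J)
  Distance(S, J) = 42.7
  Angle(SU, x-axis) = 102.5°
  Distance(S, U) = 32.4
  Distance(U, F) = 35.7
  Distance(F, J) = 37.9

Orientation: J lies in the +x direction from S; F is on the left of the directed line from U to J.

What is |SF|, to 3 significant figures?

45.3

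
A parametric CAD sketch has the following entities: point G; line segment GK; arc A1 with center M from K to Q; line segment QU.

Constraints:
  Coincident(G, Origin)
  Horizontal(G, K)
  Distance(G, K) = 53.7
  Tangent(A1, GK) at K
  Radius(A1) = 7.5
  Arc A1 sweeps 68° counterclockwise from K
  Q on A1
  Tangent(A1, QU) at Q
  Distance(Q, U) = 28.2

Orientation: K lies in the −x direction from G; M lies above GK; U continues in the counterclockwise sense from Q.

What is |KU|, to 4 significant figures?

35.47

On A1, K sits at bearing -90° from M; a 68° counterclockwise sweep puts Q at bearing -22°, so Q = M + 7.5·(cos -22°, sin -22°) = (-46.75, 4.690). Since A1 is tangent to QU there, MQ ⟂ QU, so QU runs along (−sin -22°, cos -22°); with |QU| = 28.2, U = (-36.18, 30.84). Then |KU| = |U − K| = 35.47.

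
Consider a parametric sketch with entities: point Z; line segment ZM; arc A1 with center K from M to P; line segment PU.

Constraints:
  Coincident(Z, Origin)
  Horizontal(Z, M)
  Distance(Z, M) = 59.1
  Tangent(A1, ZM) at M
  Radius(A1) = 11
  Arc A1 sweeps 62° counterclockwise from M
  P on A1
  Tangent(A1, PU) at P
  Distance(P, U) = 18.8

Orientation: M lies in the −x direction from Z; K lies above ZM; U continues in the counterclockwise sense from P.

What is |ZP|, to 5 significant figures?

49.731

Z is at the origin; ZM is horizontal with |ZM| = 59.1 and M on the −x side, so M = (-59.100, 0.0000). Since A1 is tangent to ZM there, KM ⟂ ZM, so K = M + (0, 11) = (-59.100, 11.000). On A1, M sits at bearing -90° from K; a 62° counterclockwise sweep puts P at bearing -28°, so P = K + 11.0·(cos -28°, sin -28°) = (-49.388, 5.8358). Then |ZP| = |P − Z| = 49.731.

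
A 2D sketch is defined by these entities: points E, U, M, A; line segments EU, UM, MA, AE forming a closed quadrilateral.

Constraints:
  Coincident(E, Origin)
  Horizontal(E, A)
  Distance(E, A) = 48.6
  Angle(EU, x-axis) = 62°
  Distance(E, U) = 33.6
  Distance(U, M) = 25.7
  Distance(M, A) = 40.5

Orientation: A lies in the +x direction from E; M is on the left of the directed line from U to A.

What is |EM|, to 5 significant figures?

55.863

E is at the origin; E and A share the same y with |EA| = 48.6 and A in +x, so A = (48.6, 0). EU runs at 62.0° with |EU| = 33.6, so U = (15.774, 29.667). M is determined by |UM| = 25.7 and |MA| = 40.5 together: it lies at the intersection of circle(U, 25.7) and circle(A, 40.5). With |UA| = 44.245, the foot of the radical line on UA is 11.051 from U and the perpendicular offset is √(25.7² − 11.051²) = 23.203. Taking the left-of-UA solution: M = (39.531, 39.471).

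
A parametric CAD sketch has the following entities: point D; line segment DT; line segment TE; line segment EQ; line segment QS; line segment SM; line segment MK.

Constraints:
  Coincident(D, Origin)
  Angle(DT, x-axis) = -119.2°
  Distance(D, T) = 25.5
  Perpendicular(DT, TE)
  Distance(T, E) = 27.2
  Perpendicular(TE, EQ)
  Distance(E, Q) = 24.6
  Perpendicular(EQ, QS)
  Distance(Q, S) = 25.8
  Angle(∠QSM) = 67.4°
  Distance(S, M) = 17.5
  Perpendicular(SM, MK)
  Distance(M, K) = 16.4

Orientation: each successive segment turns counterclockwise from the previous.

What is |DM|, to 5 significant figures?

18.893

D is at the origin; DT runs at -119.2° with length 25.5, so T = (-12.440, -22.260). DT ⟂ TE, so TE runs at -29.200°; with |TE| = 27.2, E = (11.303, -35.529). TE is perpendicular to EQ, so EQ runs at 60.800°; with |EQ| = 24.6, Q = (23.304, -14.055). The perpendicularity gives QS at right angles to EQ, so QS runs at 150.80°; with |QS| = 25.8, S = (0.78302, -1.4686). ∠QSM = 67.4° gives SM at -96.600° from the x-axis; with |SM| = 17.5, M = (-1.2284, -18.853). Then |DM| = |M − D| = 18.893.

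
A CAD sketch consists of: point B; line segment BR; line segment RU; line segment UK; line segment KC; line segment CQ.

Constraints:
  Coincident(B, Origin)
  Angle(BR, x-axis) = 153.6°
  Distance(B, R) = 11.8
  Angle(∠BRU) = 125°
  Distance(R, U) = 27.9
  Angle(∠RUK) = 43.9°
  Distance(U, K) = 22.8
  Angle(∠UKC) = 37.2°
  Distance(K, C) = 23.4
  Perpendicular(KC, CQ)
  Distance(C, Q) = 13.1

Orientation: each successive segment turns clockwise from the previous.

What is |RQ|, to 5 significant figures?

28.527

B is at the origin; BR runs at 153.6° with length 11.8, so R = (-10.569, 5.2467). ∠BRU = 125.0° gives RU at 98.600° from the x-axis; with |RU| = 27.9, U = (-14.741, 32.833). ∠RUK = 43.9° gives UK at -37.500° from the x-axis; with |UK| = 22.8, K = (3.3470, 18.953). ∠UKC = 37.2° gives KC at 179.70° from the x-axis; with |KC| = 23.4, C = (-20.053, 19.076). KC is perpendicular to CQ, so CQ runs at 89.700°; with |CQ| = 13.1, Q = (-19.984, 32.176). Then |RQ| = |Q − R| = 28.527.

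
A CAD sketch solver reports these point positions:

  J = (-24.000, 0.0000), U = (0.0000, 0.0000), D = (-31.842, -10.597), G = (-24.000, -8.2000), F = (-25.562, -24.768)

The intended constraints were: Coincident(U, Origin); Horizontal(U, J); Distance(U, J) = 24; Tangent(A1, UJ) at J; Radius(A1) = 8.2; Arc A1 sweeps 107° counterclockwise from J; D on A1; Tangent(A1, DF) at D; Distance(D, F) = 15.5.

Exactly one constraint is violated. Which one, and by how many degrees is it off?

Tangent(A1, DF) at D — off by 6.90°.

U = (0.00, 0.00) ✓; U.y = 0.00, J.y = 0.00 ✓; |UJ| = 24.00 ✓; ∠(GJ, JU) = 90.00° ✓; |GJ| = 8.200 ✓; bearing(G→D) − bearing(G→J) = 107.0° ✓; |GD| = 8.200 ✓; ∠(GD, DF) = 83.10° ✗; |DF| = 15.50 ✓.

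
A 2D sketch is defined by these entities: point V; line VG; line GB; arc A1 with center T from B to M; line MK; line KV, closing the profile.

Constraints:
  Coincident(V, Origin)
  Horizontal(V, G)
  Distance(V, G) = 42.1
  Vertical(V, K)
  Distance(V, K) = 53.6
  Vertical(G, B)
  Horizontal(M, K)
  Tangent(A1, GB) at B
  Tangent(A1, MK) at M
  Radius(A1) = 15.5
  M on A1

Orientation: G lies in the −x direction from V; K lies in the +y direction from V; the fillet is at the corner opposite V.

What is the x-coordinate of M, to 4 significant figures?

-26.60

The virtual corner opposite V is at (-42.10, 53.60). The tangent condition forces TB to be normal to GB and the tangent condition forces TM to be normal to MK, with radius 15.5, so the center T sits 15.5 in from both sides at T = (-26.60, 38.10). That places the tangent points at B = (-42.10, 38.10) on GB and M = (-26.60, 53.60) on MK. So M.x = -26.60.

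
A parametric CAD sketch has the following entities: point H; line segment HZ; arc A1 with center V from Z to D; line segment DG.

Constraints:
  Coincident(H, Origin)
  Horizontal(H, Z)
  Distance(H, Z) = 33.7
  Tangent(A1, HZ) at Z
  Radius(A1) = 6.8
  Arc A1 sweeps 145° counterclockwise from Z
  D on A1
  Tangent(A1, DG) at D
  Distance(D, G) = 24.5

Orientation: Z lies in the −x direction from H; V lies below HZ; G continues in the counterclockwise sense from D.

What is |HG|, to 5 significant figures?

31.710

H is at the origin; HZ is horizontal with |HZ| = 33.7 and Z on the −x side, so Z = (-33.700, 0.0000). The tangent condition forces VZ to be normal to HZ, so V = Z + (0, -6.8) = (-33.700, -6.8000). On A1, Z sits at bearing 90° from V; a 145° counterclockwise sweep puts D at bearing 235°, so D = V + 6.8·(cos 235°, sin 235°) = (-37.600, -12.370). The tangent condition forces VD to be normal to DG, so DG runs along (−sin 235°, cos 235°); with |DG| = 24.5, G = (-17.531, -26.423). Then |HG| = |G − H| = 31.710.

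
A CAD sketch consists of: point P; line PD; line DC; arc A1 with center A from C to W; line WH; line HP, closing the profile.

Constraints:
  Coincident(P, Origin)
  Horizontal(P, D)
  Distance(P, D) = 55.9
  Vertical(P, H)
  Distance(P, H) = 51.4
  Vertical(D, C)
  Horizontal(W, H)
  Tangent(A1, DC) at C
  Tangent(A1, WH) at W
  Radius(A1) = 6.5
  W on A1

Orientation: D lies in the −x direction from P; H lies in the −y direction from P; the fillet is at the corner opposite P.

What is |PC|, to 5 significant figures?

71.700

P is at the origin; PD is horizontal with |PD| = 55.9 and D on the −x side, so D = (-55.900, 0.0000). P and H share the same x with |PH| = 51.4 and H on the −y side, so H = (0.0000, -51.400). The virtual corner opposite P is at (-55.900, -51.400). A1 meets DC tangentially, so AC is at right angles to DC and the tangent condition forces AW to be normal to WH, with radius 6.5, so the center A sits 6.5 in from both sides at A = (-49.400, -44.900). That places the tangent points at C = (-55.900, -44.900) on DC and W = (-49.400, -51.400) on WH. Then |PC| = |C − P| = 71.700.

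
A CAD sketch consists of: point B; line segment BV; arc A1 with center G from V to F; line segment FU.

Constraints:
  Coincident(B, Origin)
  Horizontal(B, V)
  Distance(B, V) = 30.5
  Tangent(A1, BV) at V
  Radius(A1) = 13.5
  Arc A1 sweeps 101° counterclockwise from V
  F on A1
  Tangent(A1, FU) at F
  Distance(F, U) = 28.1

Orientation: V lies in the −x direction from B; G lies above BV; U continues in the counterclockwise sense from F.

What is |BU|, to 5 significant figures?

49.167

B is at the origin; BV is horizontal with |BV| = 30.5 and V on the −x side, so V = (-30.500, 0.0000). Tangency of A1 to BV means the radius GV is perpendicular to BV, so G = V + (0, 13.5) = (-30.500, 13.500). On A1, V sits at bearing -90° from G; a 101° counterclockwise sweep puts F at bearing 11°, so F = G + 13.5·(cos 11°, sin 11°) = (-17.248, 16.076). The tangent condition forces GF to be normal to FU, so FU runs along (−sin 11°, cos 11°); with |FU| = 28.1, U = (-22.610, 43.660). Then |BU| = |U − B| = 49.167.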